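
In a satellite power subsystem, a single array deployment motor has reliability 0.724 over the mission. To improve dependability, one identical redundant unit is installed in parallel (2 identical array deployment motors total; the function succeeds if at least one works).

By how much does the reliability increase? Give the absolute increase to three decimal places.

R_before = 0.724
R_after = 1 − (1 − 0.724)^2 = 0.924
ΔR = 0.924 − 0.724 = 0.200

0.200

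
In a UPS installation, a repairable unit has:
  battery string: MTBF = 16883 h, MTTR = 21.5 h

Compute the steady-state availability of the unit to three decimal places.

0.999

A(battery string) = MTBF/(MTBF+MTTR) = 16883/(16883+21.5) = 0.999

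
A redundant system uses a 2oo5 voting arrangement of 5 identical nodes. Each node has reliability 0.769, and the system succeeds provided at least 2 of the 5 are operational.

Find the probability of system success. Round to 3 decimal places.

0.988

R = Σ_{i=2}^{5} C(5,i) p^i (1−p)^{5−i} with p = 0.769
C(5,2)·0.769^2·0.231^3 = 0.07289
C(5,3)·0.769^3·0.231^2 = 0.24266
C(5,4)·0.769^4·0.231^1 = 0.40391
C(5,5)·0.769^5·0.231^0 = 0.26893
Sum = 0.988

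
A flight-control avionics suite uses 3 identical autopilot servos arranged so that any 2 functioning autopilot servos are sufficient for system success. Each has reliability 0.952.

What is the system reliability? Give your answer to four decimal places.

0.9933

R = Σ_{i=2}^{3} C(3,i) p^i (1−p)^{3−i} with p = 0.952
C(3,2)·0.952^2·0.048^1 = 0.130508
C(3,3)·0.952^3·0.048^0 = 0.862801
Sum = 0.9933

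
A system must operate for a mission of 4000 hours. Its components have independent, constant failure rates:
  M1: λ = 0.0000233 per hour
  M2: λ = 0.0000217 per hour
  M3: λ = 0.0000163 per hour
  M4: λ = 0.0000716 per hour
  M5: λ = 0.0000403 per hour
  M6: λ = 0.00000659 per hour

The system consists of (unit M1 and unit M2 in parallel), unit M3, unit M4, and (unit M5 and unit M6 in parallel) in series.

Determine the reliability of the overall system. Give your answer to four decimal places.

R(M1) = exp(−0.0000233 × 4000) = 0.911011
R(M2) = exp(−0.0000217 × 4000) = 0.916860
R(M3) = exp(−0.0000163 × 4000) = 0.936880
R(M4) = exp(−0.0000716 × 4000) = 0.750962
R(M5) = exp(−0.0000403 × 4000) = 0.851122
R(M6) = exp(−0.00000659 × 4000) = 0.973984
Parallel (M1 and M2): 1 − (1 − 0.911011)(1 − 0.916860) = 0.992601
Parallel (M5 and M6): 1 − (1 − 0.851122)(1 − 0.973984) = 0.996127
Series ([0.992601], M3, M4, and [0.996127]): 0.992601 × 0.936880 × 0.750962 × 0.996127 = 0.6957

0.6957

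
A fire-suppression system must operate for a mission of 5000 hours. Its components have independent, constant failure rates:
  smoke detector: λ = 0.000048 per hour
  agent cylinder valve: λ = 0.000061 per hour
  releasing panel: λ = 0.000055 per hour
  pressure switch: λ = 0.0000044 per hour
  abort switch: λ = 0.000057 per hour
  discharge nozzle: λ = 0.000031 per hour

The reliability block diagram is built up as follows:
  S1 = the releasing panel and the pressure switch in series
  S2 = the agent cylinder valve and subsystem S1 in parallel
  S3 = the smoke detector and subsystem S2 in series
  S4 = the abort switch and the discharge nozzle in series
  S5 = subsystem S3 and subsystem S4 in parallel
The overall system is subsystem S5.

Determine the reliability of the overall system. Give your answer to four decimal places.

R(smoke detector) = exp(−0.000048 × 5000) = 0.786628
R(agent cylinder valve) = exp(−0.000061 × 5000) = 0.737123
R(releasing panel) = exp(−0.000055 × 5000) = 0.759572
R(pressure switch) = exp(−0.0000044 × 5000) = 0.978240
R(abort switch) = exp(−0.000057 × 5000) = 0.752014
R(discharge nozzle) = exp(−0.000031 × 5000) = 0.856415
Series (releasing panel and pressure switch): 0.759572 × 0.978240 = 0.743044
Parallel (agent cylinder valve and [0.743044]): 1 − (1 − 0.737123)(1 − 0.743044) = 0.932452
Series (smoke detector and [0.932452]): 0.786628 × 0.932452 = 0.733493
Series (abort switch and discharge nozzle): 0.752014 × 0.856415 = 0.644036
Parallel ([0.733493] and [0.644036]): 1 − (1 − 0.733493)(1 − 0.644036) = 0.9051

0.9051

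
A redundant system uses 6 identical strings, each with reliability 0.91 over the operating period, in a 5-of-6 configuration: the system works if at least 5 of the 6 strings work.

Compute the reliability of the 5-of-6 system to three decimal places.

R = Σ_{i=5}^{6} C(6,i) p^i (1−p)^{6−i} with p = 0.91
C(6,5)·0.91^5·0.09^1 = 0.33698
C(6,6)·0.91^6·0.09^0 = 0.56787
Sum = 0.905

0.905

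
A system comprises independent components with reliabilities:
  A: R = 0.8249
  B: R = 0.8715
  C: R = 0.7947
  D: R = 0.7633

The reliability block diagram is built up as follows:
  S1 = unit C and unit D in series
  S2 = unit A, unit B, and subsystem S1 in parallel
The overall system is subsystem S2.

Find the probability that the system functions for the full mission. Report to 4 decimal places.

0.9911

Series (C and D): 0.794700 × 0.763300 = 0.606595
Parallel (A, B, and [0.606595]): 1 − (1 − 0.824900)(1 − 0.871500)(1 − 0.606595) = 0.9911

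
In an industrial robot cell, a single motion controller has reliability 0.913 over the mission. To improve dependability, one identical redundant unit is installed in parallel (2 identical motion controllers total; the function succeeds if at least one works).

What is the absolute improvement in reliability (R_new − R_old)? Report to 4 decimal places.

R_before = 0.913
R_after = 1 − (1 − 0.913)^2 = 0.9924
ΔR = 0.9924 − 0.913 = 0.0794

0.0794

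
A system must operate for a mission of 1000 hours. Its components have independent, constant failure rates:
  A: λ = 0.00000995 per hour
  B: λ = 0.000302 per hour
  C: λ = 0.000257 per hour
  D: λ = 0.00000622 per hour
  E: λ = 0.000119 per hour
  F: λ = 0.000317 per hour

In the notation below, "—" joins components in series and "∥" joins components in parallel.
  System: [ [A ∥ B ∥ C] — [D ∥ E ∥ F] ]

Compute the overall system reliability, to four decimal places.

R(A) = exp(−0.00000995 × 1000) = 0.990099
R(B) = exp(−0.000302 × 1000) = 0.739338
R(C) = exp(−0.000257 × 1000) = 0.773368
R(D) = exp(−0.00000622 × 1000) = 0.993799
R(E) = exp(−0.000119 × 1000) = 0.887808
R(F) = exp(−0.000317 × 1000) = 0.728331
Parallel (A, B, and C): 1 − (1 − 0.990099)(1 − 0.739338)(1 − 0.773368) = 0.999415
Parallel (D, E, and F): 1 − (1 − 0.993799)(1 − 0.887808)(1 − 0.728331) = 0.999811
Series ([0.999415] and [0.999811]): 0.999415 × 0.999811 = 0.9992

0.9992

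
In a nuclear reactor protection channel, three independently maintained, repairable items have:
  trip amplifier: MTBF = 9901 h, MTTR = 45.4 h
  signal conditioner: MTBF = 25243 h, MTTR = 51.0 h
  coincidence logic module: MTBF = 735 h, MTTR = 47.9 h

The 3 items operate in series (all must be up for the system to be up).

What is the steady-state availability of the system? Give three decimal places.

0.933

A(trip amplifier) = MTBF/(MTBF+MTTR) = 9901/(9901+45.4) = 0.995436
A(signal conditioner) = MTBF/(MTBF+MTTR) = 25243/(25243+51.0) = 0.997984
A(coincidence logic module) = MTBF/(MTBF+MTTR) = 735/(735+47.9) = 0.938817
Series availability: 0.995436 × 0.997984 × 0.938817 = 0.933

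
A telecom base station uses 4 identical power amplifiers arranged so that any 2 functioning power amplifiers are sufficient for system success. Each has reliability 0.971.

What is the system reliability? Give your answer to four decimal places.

0.9999

R = Σ_{i=2}^{4} C(4,i) p^i (1−p)^{4−i} with p = 0.971
C(4,2)·0.971^2·0.029^2 = 0.004758
C(4,3)·0.971^3·0.029^1 = 0.106198
C(4,4)·0.971^4·0.029^0 = 0.888949
Sum = 0.9999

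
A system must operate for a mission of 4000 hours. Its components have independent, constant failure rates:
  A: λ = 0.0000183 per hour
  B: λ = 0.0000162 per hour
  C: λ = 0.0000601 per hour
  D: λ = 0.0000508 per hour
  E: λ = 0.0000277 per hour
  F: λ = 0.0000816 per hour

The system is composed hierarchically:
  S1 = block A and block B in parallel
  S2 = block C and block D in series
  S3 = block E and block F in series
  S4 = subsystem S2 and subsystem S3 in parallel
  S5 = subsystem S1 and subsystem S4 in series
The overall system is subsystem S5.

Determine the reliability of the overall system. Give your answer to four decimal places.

0.8692

R(A) = exp(−0.0000183 × 4000) = 0.929415
R(B) = exp(−0.0000162 × 4000) = 0.937255
R(C) = exp(−0.0000601 × 4000) = 0.786313
R(D) = exp(−0.0000508 × 4000) = 0.816115
R(E) = exp(−0.0000277 × 4000) = 0.895118
R(F) = exp(−0.0000816 × 4000) = 0.721517
Parallel (A and B): 1 − (1 − 0.929415)(1 − 0.937255) = 0.995571
Series (C and D): 0.786313 × 0.816115 = 0.641722
Series (E and F): 0.895118 × 0.721517 = 0.645843
Parallel ([0.641722] and [0.645843]): 1 − (1 − 0.641722)(1 − 0.645843) = 0.873113
Series ([0.995571] and [0.873113]): 0.995571 × 0.873113 = 0.8692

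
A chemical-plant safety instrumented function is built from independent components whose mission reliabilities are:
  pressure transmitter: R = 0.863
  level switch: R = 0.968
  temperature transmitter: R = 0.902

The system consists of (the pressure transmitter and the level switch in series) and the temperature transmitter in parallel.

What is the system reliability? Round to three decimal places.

0.984

Series (pressure transmitter and level switch): 0.86300 × 0.96800 = 0.83538
Parallel ([0.83538] and temperature transmitter): 1 − (1 − 0.83538)(1 − 0.90200) = 0.984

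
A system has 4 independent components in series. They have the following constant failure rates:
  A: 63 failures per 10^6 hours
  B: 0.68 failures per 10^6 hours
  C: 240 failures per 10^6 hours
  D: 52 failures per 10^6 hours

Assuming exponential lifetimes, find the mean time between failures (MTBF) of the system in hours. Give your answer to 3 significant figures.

Series of exponential components: λ_sys = Σ λ_i
λ_sys = 0.000063 + 0.00000068 + 0.00024 + 0.000052 = 3.5568e-04 /h
MTBF = 1 / λ_sys = 2810 h

2810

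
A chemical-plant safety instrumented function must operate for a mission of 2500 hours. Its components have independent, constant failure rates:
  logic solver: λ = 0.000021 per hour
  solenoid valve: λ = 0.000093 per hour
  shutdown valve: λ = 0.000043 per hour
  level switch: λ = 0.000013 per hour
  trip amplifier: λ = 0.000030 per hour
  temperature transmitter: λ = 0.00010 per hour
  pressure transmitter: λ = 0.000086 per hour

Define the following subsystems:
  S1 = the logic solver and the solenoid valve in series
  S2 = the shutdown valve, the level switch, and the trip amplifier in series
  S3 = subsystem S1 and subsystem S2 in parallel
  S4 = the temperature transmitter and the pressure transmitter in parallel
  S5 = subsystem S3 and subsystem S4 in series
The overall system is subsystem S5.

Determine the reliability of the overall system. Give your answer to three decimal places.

R(logic solver) = exp(−0.000021 × 2500) = 0.94885
R(solenoid valve) = exp(−0.000093 × 2500) = 0.79255
R(shutdown valve) = exp(−0.000043 × 2500) = 0.89808
R(level switch) = exp(−0.000013 × 2500) = 0.96802
R(trip amplifier) = exp(−0.000030 × 2500) = 0.92774
R(temperature transmitter) = exp(−0.00010 × 2500) = 0.77880
R(pressure transmitter) = exp(−0.000086 × 2500) = 0.80654
Series (logic solver and solenoid valve): 0.94885 × 0.79255 = 0.75201
Series (shutdown valve, level switch, and trip amplifier): 0.89808 × 0.96802 × 0.92774 = 0.80654
Parallel ([0.75201] and [0.80654]): 1 − (1 − 0.75201)(1 − 0.80654) = 0.95202
Parallel (temperature transmitter and pressure transmitter): 1 − (1 − 0.77880)(1 − 0.80654) = 0.95721
Series ([0.95202] and [0.95721]): 0.95202 × 0.95721 = 0.911

0.911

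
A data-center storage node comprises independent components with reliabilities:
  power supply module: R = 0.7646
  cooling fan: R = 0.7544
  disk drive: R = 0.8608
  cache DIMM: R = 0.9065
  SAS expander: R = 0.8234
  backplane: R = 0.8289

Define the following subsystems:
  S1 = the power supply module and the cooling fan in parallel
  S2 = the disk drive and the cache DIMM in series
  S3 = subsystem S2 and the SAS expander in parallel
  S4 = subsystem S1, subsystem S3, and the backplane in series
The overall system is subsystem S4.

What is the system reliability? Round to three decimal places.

Parallel (power supply module and cooling fan): 1 − (1 − 0.76460)(1 − 0.75440) = 0.94219
Series (disk drive and cache DIMM): 0.86080 × 0.90650 = 0.78032
Parallel ([0.78032] and SAS expander): 1 − (1 − 0.78032)(1 − 0.82340) = 0.96120
Series ([0.94219], [0.96120], and backplane): 0.94219 × 0.96120 × 0.82890 = 0.751

0.751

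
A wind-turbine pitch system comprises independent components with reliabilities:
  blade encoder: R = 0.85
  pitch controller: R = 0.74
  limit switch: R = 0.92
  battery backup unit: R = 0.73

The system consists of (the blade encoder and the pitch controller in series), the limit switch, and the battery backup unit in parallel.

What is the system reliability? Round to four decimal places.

Series (blade encoder and pitch controller): 0.850000 × 0.740000 = 0.629000
Parallel ([0.629000], limit switch, and battery backup unit): 1 − (1 − 0.629000)(1 − 0.920000)(1 − 0.730000) = 0.9920

0.9920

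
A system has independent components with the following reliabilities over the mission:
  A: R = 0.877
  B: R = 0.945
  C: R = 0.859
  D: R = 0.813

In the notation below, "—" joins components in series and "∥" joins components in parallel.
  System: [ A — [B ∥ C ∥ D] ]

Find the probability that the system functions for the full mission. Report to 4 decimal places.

0.8757

Parallel (B, C, and D): 1 − (1 − 0.945000)(1 − 0.859000)(1 − 0.813000) = 0.998550
Series (A and [0.998550]): 0.877000 × 0.998550 = 0.8757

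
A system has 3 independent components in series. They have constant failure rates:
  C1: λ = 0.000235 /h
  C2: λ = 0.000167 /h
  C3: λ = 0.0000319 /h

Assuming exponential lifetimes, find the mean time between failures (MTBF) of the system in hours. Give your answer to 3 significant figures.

2300

Series of exponential components: λ_sys = Σ λ_i
λ_sys = 0.000235 + 0.000167 + 0.0000319 = 4.3390e-04 /h
MTBF = 1 / λ_sys = 2300 h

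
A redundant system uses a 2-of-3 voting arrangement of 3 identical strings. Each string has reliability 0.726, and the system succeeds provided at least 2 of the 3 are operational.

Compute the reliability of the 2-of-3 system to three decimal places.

R = Σ_{i=2}^{3} C(3,i) p^i (1−p)^{3−i} with p = 0.726
C(3,2)·0.726^2·0.274^1 = 0.43326
C(3,3)·0.726^3·0.274^0 = 0.38266
Sum = 0.816

0.816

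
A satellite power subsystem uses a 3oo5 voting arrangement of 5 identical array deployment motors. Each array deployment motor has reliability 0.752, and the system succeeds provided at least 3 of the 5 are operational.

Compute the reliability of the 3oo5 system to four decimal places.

R = Σ_{i=3}^{5} C(5,i) p^i (1−p)^{5−i} with p = 0.752
C(5,3)·0.752^3·0.248^2 = 0.261551
C(5,4)·0.752^4·0.248^1 = 0.396546
C(5,5)·0.752^5·0.248^0 = 0.240486
Sum = 0.8986

0.8986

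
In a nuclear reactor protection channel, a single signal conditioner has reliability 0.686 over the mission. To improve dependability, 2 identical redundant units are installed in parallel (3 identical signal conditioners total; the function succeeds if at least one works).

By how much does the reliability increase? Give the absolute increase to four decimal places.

0.2830

R_before = 0.686
R_after = 1 − (1 − 0.686)^3 = 0.9690
ΔR = 0.9690 − 0.686 = 0.2830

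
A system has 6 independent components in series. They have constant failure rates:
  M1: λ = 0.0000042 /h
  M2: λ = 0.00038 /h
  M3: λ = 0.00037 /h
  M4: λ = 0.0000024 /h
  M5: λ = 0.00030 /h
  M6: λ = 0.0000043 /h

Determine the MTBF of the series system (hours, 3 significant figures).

943

Series of exponential components: λ_sys = Σ λ_i
λ_sys = 0.0000042 + 0.00038 + 0.00037 + 0.0000024 + 0.00030 + 0.0000043 = 1.0609e-03 /h
MTBF = 1 / λ_sys = 943 h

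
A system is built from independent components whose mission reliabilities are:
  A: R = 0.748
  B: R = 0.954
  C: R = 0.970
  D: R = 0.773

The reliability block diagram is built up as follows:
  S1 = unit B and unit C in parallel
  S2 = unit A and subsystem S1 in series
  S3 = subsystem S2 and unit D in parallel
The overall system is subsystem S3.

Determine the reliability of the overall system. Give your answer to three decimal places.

0.943

Parallel (B and C): 1 − (1 − 0.95400)(1 − 0.97000) = 0.99862
Series (A and [0.99862]): 0.74800 × 0.99862 = 0.74697
Parallel ([0.74697] and D): 1 − (1 − 0.74697)(1 − 0.77300) = 0.943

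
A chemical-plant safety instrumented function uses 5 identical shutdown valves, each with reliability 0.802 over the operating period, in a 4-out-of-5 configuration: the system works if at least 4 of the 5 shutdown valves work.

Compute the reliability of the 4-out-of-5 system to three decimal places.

R = Σ_{i=4}^{5} C(5,i) p^i (1−p)^{5−i} with p = 0.802
C(5,4)·0.802^4·0.198^1 = 0.40957
C(5,5)·0.802^5·0.198^0 = 0.33180
Sum = 0.741

0.741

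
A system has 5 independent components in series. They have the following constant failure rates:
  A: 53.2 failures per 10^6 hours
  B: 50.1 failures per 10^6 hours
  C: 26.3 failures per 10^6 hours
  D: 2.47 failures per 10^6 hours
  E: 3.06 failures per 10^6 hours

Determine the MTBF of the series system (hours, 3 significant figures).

Series of exponential components: λ_sys = Σ λ_i
λ_sys = 0.0000532 + 0.0000501 + 0.0000263 + 0.00000247 + 0.00000306 = 1.3513e-04 /h
MTBF = 1 / λ_sys = 7400 h

7400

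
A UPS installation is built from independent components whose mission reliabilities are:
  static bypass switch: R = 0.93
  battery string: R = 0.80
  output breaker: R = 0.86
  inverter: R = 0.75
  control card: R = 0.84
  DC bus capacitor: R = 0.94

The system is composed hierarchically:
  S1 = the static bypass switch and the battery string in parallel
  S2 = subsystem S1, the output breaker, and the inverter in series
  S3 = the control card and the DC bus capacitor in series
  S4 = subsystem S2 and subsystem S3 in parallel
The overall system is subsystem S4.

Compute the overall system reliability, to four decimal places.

0.9234

Parallel (static bypass switch and battery string): 1 − (1 − 0.930000)(1 − 0.800000) = 0.986000
Series ([0.986000], output breaker, and inverter): 0.986000 × 0.860000 × 0.750000 = 0.635970
Series (control card and DC bus capacitor): 0.840000 × 0.940000 = 0.789600
Parallel ([0.635970] and [0.789600]): 1 − (1 − 0.635970)(1 − 0.789600) = 0.9234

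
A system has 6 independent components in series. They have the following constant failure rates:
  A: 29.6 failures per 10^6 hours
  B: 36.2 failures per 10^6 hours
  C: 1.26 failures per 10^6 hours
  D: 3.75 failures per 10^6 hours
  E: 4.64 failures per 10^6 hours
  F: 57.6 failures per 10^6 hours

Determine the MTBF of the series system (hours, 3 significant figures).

7520

Series of exponential components: λ_sys = Σ λ_i
λ_sys = 0.0000296 + 0.0000362 + 0.00000126 + 0.00000375 + 0.00000464 + 0.0000576 = 1.3305e-04 /h
MTBF = 1 / λ_sys = 7520 h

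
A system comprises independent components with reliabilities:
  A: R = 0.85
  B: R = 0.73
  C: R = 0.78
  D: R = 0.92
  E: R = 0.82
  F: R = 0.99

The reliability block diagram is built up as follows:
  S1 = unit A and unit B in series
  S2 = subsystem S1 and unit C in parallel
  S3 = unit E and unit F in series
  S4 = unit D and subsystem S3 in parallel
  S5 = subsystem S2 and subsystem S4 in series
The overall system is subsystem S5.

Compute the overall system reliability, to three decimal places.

0.903

Series (A and B): 0.85000 × 0.73000 = 0.62050
Parallel ([0.62050] and C): 1 − (1 − 0.62050)(1 − 0.78000) = 0.91651
Series (E and F): 0.82000 × 0.99000 = 0.81180
Parallel (D and [0.81180]): 1 − (1 − 0.92000)(1 − 0.81180) = 0.98494
Series ([0.91651] and [0.98494]): 0.91651 × 0.98494 = 0.903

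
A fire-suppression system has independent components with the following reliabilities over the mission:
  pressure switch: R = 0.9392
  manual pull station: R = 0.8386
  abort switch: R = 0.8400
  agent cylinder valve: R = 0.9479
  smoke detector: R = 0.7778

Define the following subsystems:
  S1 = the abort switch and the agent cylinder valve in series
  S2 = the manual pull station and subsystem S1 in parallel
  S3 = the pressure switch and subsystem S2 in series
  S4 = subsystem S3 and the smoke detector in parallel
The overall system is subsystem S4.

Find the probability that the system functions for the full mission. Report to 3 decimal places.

0.980

Series (abort switch and agent cylinder valve): 0.84000 × 0.94790 = 0.79624
Parallel (manual pull station and [0.79624]): 1 − (1 − 0.83860)(1 − 0.79624) = 0.96711
Series (pressure switch and [0.96711]): 0.93920 × 0.96711 = 0.90831
Parallel ([0.90831] and smoke detector): 1 − (1 − 0.90831)(1 − 0.77780) = 0.980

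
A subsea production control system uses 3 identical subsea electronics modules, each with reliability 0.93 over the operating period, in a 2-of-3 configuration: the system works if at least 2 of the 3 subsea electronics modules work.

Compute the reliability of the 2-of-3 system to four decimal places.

0.9860

R = Σ_{i=2}^{3} C(3,i) p^i (1−p)^{3−i} with p = 0.93
C(3,2)·0.93^2·0.07^1 = 0.181629
C(3,3)·0.93^3·0.07^0 = 0.804357
Sum = 0.9860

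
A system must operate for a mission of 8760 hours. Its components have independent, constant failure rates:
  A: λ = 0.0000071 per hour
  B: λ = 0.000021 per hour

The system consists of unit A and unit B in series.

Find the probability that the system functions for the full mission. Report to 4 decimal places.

R(A) = exp(−0.0000071 × 8760) = 0.939699
R(B) = exp(−0.000021 × 8760) = 0.831969
Series (A and B): 0.939699 × 0.831969 = 0.7818

0.7818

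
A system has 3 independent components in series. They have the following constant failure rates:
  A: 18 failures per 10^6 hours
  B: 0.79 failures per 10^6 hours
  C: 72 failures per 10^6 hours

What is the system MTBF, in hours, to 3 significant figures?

11000

Series of exponential components: λ_sys = Σ λ_i
λ_sys = 0.000018 + 0.00000079 + 0.000072 = 9.0790e-05 /h
MTBF = 1 / λ_sys = 11000 h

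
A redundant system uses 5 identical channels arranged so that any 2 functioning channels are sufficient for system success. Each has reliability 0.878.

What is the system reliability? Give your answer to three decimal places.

0.999

R = Σ_{i=2}^{5} C(5,i) p^i (1−p)^{5−i} with p = 0.878
C(5,2)·0.878^2·0.122^3 = 0.01400
C(5,3)·0.878^3·0.122^2 = 0.10074
C(5,4)·0.878^4·0.122^1 = 0.36250
C(5,5)·0.878^5·0.122^0 = 0.52176
Sum = 0.999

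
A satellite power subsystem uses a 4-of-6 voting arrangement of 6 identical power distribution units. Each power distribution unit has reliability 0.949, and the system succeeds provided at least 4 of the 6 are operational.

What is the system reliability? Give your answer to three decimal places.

R = Σ_{i=4}^{6} C(6,i) p^i (1−p)^{6−i} with p = 0.949
C(6,4)·0.949^4·0.051^2 = 0.03164
C(6,5)·0.949^5·0.051^1 = 0.23553
C(6,6)·0.949^6·0.051^0 = 0.73046
Sum = 0.998

0.998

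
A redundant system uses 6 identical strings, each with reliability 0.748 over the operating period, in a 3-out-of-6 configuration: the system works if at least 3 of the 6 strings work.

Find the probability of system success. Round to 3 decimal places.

0.961

R = Σ_{i=3}^{6} C(6,i) p^i (1−p)^{6−i} with p = 0.748
C(6,3)·0.748^3·0.252^3 = 0.13395
C(6,4)·0.748^4·0.252^2 = 0.29819
C(6,5)·0.748^5·0.252^1 = 0.35405
C(6,6)·0.748^6·0.252^0 = 0.17515
Sum = 0.961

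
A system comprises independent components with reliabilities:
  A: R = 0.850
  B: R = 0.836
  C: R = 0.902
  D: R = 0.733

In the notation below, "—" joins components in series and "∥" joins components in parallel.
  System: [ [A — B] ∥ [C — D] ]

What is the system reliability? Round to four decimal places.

Series (A and B): 0.850000 × 0.836000 = 0.710600
Series (C and D): 0.902000 × 0.733000 = 0.661166
Parallel ([0.710600] and [0.661166]): 1 − (1 − 0.710600)(1 − 0.661166) = 0.9019

0.9019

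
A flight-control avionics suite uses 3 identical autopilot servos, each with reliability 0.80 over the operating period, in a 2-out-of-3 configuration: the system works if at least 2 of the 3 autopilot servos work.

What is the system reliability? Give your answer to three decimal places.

R = Σ_{i=2}^{3} C(3,i) p^i (1−p)^{3−i} with p = 0.80
C(3,2)·0.80^2·0.20^1 = 0.38400
C(3,3)·0.80^3·0.20^0 = 0.51200
Sum = 0.896

0.896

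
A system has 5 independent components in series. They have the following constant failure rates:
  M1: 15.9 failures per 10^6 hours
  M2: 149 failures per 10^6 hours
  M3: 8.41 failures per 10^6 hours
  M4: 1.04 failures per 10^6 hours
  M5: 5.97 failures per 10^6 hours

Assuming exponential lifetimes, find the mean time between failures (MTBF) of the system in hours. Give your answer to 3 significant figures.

Series of exponential components: λ_sys = Σ λ_i
λ_sys = 0.0000159 + 0.000149 + 0.00000841 + 0.00000104 + 0.00000597 = 1.8032e-04 /h
MTBF = 1 / λ_sys = 5550 h

5550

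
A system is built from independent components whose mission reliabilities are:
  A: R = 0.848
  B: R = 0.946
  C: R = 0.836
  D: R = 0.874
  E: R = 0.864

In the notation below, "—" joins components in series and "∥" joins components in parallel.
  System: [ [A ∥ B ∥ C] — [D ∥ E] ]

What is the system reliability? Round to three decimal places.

Parallel (A, B, and C): 1 − (1 − 0.84800)(1 − 0.94600)(1 − 0.83600) = 0.99865
Parallel (D and E): 1 − (1 − 0.87400)(1 − 0.86400) = 0.98286
Series ([0.99865] and [0.98286]): 0.99865 × 0.98286 = 0.982

0.982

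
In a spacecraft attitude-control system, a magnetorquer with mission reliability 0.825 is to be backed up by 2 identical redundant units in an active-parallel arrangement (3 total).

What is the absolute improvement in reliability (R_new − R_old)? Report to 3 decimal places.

0.170

R_before = 0.825
R_after = 1 − (1 − 0.825)^3 = 0.995
ΔR = 0.995 − 0.825 = 0.170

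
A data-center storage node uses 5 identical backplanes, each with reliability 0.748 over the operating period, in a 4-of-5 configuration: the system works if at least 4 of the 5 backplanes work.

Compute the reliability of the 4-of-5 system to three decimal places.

0.629

R = Σ_{i=4}^{5} C(5,i) p^i (1−p)^{5−i} with p = 0.748
C(5,4)·0.748^4·0.252^1 = 0.39444
C(5,5)·0.748^5·0.252^0 = 0.23416
Sum = 0.629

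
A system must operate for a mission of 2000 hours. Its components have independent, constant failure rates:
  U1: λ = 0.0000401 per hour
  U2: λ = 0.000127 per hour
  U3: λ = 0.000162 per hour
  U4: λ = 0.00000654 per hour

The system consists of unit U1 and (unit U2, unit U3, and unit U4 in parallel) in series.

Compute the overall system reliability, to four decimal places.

R(U1) = exp(−0.0000401 × 2000) = 0.922932
R(U2) = exp(−0.000127 × 2000) = 0.775692
R(U3) = exp(−0.000162 × 2000) = 0.723250
R(U4) = exp(−0.00000654 × 2000) = 0.987005
Parallel (U2, U3, and U4): 1 − (1 − 0.775692)(1 − 0.723250)(1 − 0.987005) = 0.999193
Series (U1 and [0.999193]): 0.922932 × 0.999193 = 0.9222

0.9222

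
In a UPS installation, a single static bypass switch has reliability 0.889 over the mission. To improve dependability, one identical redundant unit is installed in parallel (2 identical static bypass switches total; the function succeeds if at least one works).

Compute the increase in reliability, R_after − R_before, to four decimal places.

R_before = 0.889
R_after = 1 − (1 − 0.889)^2 = 0.9877
ΔR = 0.9877 − 0.889 = 0.0987

0.0987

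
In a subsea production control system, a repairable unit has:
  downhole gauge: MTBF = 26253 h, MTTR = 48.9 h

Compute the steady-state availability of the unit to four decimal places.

A(downhole gauge) = MTBF/(MTBF+MTTR) = 26253/(26253+48.9) = 0.9981

0.9981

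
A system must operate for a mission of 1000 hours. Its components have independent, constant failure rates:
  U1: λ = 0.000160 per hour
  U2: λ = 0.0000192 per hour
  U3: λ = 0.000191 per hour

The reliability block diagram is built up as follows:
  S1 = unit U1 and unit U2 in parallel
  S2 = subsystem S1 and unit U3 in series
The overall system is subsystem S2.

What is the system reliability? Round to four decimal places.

0.8238

R(U1) = exp(−0.000160 × 1000) = 0.852144
R(U2) = exp(−0.0000192 × 1000) = 0.980983
R(U3) = exp(−0.000191 × 1000) = 0.826133
Parallel (U1 and U2): 1 − (1 − 0.852144)(1 − 0.980983) = 0.997188
Series ([0.997188] and U3): 0.997188 × 0.826133 = 0.8238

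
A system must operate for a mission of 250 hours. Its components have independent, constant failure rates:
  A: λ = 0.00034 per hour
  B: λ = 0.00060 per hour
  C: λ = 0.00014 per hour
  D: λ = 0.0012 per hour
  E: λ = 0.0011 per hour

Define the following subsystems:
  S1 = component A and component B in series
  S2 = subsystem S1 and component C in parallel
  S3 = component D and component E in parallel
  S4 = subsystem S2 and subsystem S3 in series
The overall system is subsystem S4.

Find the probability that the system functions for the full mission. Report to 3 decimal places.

0.931

R(A) = exp(−0.00034 × 250) = 0.91851
R(B) = exp(−0.00060 × 250) = 0.86071
R(C) = exp(−0.00014 × 250) = 0.96561
R(D) = exp(−0.0012 × 250) = 0.74082
R(E) = exp(−0.0011 × 250) = 0.75957
Series (A and B): 0.91851 × 0.86071 = 0.79057
Parallel ([0.79057] and C): 1 − (1 − 0.79057)(1 − 0.96561) = 0.99280
Parallel (D and E): 1 − (1 − 0.74082)(1 − 0.75957) = 0.93769
Series ([0.99280] and [0.93769]): 0.99280 × 0.93769 = 0.931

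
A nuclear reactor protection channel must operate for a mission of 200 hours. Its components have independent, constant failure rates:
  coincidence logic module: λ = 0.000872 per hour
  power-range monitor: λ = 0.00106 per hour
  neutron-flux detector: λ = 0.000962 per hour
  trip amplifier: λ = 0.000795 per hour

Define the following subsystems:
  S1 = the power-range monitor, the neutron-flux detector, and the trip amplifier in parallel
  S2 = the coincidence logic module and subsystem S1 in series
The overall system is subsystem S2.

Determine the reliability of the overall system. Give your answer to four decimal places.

0.8358

R(coincidence logic module) = exp(−0.000872 × 200) = 0.839961
R(power-range monitor) = exp(−0.00106 × 200) = 0.808965
R(neutron-flux detector) = exp(−0.000962 × 200) = 0.824977
R(trip amplifier) = exp(−0.000795 × 200) = 0.852996
Parallel (power-range monitor, neutron-flux detector, and trip amplifier): 1 − (1 − 0.808965)(1 − 0.824977)(1 − 0.852996) = 0.995085
Series (coincidence logic module and [0.995085]): 0.839961 × 0.995085 = 0.8358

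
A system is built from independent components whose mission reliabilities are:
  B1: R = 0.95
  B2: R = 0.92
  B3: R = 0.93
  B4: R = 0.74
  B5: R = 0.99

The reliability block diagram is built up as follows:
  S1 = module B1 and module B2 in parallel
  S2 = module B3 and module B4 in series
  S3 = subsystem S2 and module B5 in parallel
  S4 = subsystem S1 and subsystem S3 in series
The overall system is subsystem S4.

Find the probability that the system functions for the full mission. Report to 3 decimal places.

0.993

Parallel (B1 and B2): 1 − (1 − 0.95000)(1 − 0.92000) = 0.99600
Series (B3 and B4): 0.93000 × 0.74000 = 0.68820
Parallel ([0.68820] and B5): 1 − (1 − 0.68820)(1 − 0.99000) = 0.99688
Series ([0.99600] and [0.99688]): 0.99600 × 0.99688 = 0.993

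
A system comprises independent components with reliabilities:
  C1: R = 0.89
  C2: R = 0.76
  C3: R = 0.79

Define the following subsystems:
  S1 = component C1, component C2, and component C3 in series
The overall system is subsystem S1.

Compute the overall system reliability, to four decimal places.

0.5344

Series (C1, C2, and C3): 0.890000 × 0.760000 × 0.790000 = 0.5344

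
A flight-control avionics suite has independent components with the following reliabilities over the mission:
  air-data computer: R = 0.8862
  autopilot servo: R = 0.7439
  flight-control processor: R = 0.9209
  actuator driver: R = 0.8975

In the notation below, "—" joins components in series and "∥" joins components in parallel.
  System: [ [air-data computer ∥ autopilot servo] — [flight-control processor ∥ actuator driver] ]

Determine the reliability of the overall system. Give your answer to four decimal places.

Parallel (air-data computer and autopilot servo): 1 − (1 − 0.886200)(1 − 0.743900) = 0.970856
Parallel (flight-control processor and actuator driver): 1 − (1 − 0.920900)(1 − 0.897500) = 0.991892
Series ([0.970856] and [0.991892]): 0.970856 × 0.991892 = 0.9630

0.9630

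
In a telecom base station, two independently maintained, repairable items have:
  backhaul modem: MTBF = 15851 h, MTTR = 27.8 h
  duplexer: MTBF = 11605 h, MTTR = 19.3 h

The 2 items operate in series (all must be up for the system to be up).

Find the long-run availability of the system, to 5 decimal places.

0.99659

A(backhaul modem) = MTBF/(MTBF+MTTR) = 15851/(15851+27.8) = 0.998249
A(duplexer) = MTBF/(MTBF+MTTR) = 11605/(11605+19.3) = 0.998340
Series availability: 0.998249 × 0.998340 = 0.99659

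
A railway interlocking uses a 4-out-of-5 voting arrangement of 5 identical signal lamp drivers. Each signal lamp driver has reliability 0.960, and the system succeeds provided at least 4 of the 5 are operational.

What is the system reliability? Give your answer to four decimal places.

R = Σ_{i=4}^{5} C(5,i) p^i (1−p)^{5−i} with p = 0.960
C(5,4)·0.960^4·0.040^1 = 0.169869
C(5,5)·0.960^5·0.040^0 = 0.815373
Sum = 0.9852

0.9852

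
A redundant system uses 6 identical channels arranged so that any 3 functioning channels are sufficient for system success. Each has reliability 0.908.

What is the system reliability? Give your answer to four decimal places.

R = Σ_{i=3}^{6} C(6,i) p^i (1−p)^{6−i} with p = 0.908
C(6,3)·0.908^3·0.092^3 = 0.011659
C(6,4)·0.908^4·0.092^2 = 0.086300
C(6,5)·0.908^5·0.092^1 = 0.340697
C(6,6)·0.908^6·0.092^0 = 0.560422
Sum = 0.9991

0.9991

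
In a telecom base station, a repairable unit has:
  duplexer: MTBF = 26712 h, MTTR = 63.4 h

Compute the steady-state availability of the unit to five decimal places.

A(duplexer) = MTBF/(MTBF+MTTR) = 26712/(26712+63.4) = 0.99763

0.99763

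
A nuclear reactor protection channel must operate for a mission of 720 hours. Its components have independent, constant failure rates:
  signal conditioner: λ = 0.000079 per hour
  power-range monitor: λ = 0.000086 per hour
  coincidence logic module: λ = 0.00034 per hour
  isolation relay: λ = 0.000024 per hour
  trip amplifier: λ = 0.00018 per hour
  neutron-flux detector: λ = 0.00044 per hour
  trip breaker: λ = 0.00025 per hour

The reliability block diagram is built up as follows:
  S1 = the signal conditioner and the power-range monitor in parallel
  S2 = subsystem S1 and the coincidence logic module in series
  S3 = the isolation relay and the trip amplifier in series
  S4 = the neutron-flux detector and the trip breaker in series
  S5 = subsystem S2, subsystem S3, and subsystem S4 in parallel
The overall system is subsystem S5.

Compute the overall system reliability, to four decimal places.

R(signal conditioner) = exp(−0.000079 × 720) = 0.944707
R(power-range monitor) = exp(−0.000086 × 720) = 0.939958
R(coincidence logic module) = exp(−0.00034 × 720) = 0.782861
R(isolation relay) = exp(−0.000024 × 720) = 0.982868
R(trip amplifier) = exp(−0.00018 × 720) = 0.878447
R(neutron-flux detector) = exp(−0.00044 × 720) = 0.728476
R(trip breaker) = exp(−0.00025 × 720) = 0.835270
Parallel (signal conditioner and power-range monitor): 1 − (1 − 0.944707)(1 − 0.939958) = 0.996680
Series ([0.996680] and coincidence logic module): 0.996680 × 0.782861 = 0.780262
Series (isolation relay and trip amplifier): 0.982868 × 0.878447 = 0.863397
Series (neutron-flux detector and trip breaker): 0.728476 × 0.835270 = 0.608474
Parallel ([0.780262], [0.863397], and [0.608474]): 1 − (1 − 0.780262)(1 − 0.863397)(1 − 0.608474) = 0.9882

0.9882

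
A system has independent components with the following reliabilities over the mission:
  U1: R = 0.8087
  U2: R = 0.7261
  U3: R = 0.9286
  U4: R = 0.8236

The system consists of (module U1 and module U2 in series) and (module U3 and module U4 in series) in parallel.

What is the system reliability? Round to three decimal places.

0.903

Series (U1 and U2): 0.80870 × 0.72610 = 0.58720
Series (U3 and U4): 0.92860 × 0.82360 = 0.76479
Parallel ([0.58720] and [0.76479]): 1 − (1 − 0.58720)(1 − 0.76479) = 0.903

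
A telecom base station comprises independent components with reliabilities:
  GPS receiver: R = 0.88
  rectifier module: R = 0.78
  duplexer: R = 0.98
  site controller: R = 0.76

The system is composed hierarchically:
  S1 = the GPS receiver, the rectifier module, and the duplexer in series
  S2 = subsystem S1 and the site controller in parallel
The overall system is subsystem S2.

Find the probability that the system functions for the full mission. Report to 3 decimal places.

0.921

Series (GPS receiver, rectifier module, and duplexer): 0.88000 × 0.78000 × 0.98000 = 0.67267
Parallel ([0.67267] and site controller): 1 − (1 − 0.67267)(1 − 0.76000) = 0.921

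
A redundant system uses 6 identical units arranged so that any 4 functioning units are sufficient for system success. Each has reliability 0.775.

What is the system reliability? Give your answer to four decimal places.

0.8681

R = Σ_{i=4}^{6} C(6,i) p^i (1−p)^{6−i} with p = 0.775
C(6,4)·0.775^4·0.225^2 = 0.273945
C(6,5)·0.775^5·0.225^1 = 0.377435
C(6,6)·0.775^6·0.225^0 = 0.216676
Sum = 0.8681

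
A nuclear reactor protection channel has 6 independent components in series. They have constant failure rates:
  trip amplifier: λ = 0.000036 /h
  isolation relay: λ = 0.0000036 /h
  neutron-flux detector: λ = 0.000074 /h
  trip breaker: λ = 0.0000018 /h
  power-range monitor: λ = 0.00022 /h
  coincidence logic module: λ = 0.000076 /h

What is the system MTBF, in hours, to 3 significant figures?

2430

Series of exponential components: λ_sys = Σ λ_i
λ_sys = 0.000036 + 0.0000036 + 0.000074 + 0.0000018 + 0.00022 + 0.000076 = 4.1140e-04 /h
MTBF = 1 / λ_sys = 2430 h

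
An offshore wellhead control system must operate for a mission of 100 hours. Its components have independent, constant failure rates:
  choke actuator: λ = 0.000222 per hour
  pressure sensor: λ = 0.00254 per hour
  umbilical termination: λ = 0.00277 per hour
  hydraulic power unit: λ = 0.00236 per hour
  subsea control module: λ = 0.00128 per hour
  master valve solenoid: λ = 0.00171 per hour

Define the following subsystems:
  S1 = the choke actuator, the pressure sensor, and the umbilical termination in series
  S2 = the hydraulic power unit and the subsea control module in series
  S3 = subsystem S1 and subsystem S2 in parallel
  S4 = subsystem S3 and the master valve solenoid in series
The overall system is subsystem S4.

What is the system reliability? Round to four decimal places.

0.7336

R(choke actuator) = exp(−0.000222 × 100) = 0.978045
R(pressure sensor) = exp(−0.00254 × 100) = 0.775692
R(umbilical termination) = exp(−0.00277 × 100) = 0.758054
R(hydraulic power unit) = exp(−0.00236 × 100) = 0.789781
R(subsea control module) = exp(−0.00128 × 100) = 0.879853
R(master valve solenoid) = exp(−0.00171 × 100) = 0.842822
Series (choke actuator, pressure sensor, and umbilical termination): 0.978045 × 0.775692 × 0.758054 = 0.575107
Series (hydraulic power unit and subsea control module): 0.789781 × 0.879853 = 0.694891
Parallel ([0.575107] and [0.694891]): 1 − (1 − 0.575107)(1 − 0.694891) = 0.870361
Series ([0.870361] and master valve solenoid): 0.870361 × 0.842822 = 0.7336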